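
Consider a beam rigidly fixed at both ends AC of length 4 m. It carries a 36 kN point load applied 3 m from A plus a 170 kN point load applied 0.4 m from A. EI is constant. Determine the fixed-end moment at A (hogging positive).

M_A = 61.83 kN·m

Release both end moments; the primary structure is a simply-supported span AC with redundants M_A and M_C.
Simple-span end rotations at A and C under the given loads:
  at A: point load 36 at a = 3: Pab(L + b)/(6LEI) = 22.5/EI
  at C: point load 36 at a = 3: Pab(L + a)/(6LEI) = 31.5/EI
  at A: point load 170 at a = 0.4: Pab(L + b)/(6LEI) = 77.52/EI
  at C: point load 170 at a = 0.4: Pab(L + a)/(6LEI) = 44.88/EI
  θ_A0 = 100/EI,  θ_C0 = 76.38/EI
Flexibility coefficients: a unit moment at one end gives L/(3EI) there and L/(6EI) at the far end, so f₁₁ = f₂₂ = 1.333/EI and f₁₂ = f₂₁ = 0.6667/EI.
Compatibility — zero rotation at each built-in end:
  1.333 M_A + 0.6667 M_C = 100
  0.6667 M_A + 1.333 M_C = 76.38
Solving the pair gives M_A = 61.83 kN·m and M_C = 26.37 kN·m (hogging).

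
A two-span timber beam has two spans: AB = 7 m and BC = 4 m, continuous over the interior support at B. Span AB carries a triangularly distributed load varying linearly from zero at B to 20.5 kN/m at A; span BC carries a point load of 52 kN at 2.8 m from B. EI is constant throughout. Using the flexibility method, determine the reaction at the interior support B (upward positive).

Take M_B as the redundant. Released structure: two simple spans AB and BC with a hinge at B.
End slopes at the hinge B, treating each span as simply supported:
  span AB: triangular load, peak 20.5: 7w₀L³/(360EI) = 136.7/EI
  span BC: point load 52 at a = 2.8: Pab(L + b)/(6LEI) = 37.86/EI
  relative rotation θ_0 = (136.7 + 37.86)/EI = 174.6/EI
A unit hogging moment at B produces rotation L₁/(3EI) + L₂/(3EI) = 3.667/EI.
Slope continuity at B: θ_0 = M_B·3.667/EI, so M_B = 174.6/3.667 = 47.61 kN·m (hogging).
Span AB, ΣM about A with M_B applied at B: R_B^{AB}·7 = 167.4 + 47.61, so R_B^{AB} = 30.72 kN and R_A = 71.75 − 30.72 = 41.03 kN.
Span BC, ΣM about C: R_B^{BC}·4 = 62.4 + 47.61, so R_B^{BC} = 27.5 kN and R_C = 52 − 27.5 = 24.5 kN.
R_B = 30.72 + 27.5 = 58.22 kN.

R_B = 58.22 kN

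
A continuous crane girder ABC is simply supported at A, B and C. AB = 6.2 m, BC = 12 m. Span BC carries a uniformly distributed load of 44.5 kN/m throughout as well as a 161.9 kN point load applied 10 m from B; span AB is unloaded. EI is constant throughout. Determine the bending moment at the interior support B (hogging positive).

Take M_B as the redundant. Released structure: two simple spans AB and BC with a hinge at B.
End slopes at the hinge B, treating each span as simply supported:
  span BC: UDL 44.5: wL³/(24EI) = 3204/EI
  span BC: point load 161.9 at a = 10: Pab(L + b)/(6LEI) = 629.6/EI
  relative rotation θ_0 = (0 + 3834)/EI = 3834/EI
A unit hogging moment at B produces rotation L₁/(3EI) + L₂/(3EI) = 6.067/EI.
Compatibility: M_B·(L₁+L₂)/(3EI) = θ_0, giving M_B = 631.9 kN·m (hogging).

M_B = 631.9 kN·m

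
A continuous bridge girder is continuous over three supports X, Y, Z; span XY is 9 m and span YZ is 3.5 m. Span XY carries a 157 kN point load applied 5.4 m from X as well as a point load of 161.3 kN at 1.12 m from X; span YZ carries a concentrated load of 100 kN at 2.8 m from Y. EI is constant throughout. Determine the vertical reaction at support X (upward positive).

R_X = 174.2 kN

Release continuity at Y by inserting a hinge; the redundant is the internal moment M_Y. The primary structure is two simply-supported spans XY and YZ.
Discontinuity in slope at Y on the released structure — sum the simple-span end rotations:
  span XY: point load 157 at a = 5.4: Pab(L + a)/(6LEI) = 813.9/EI
  span XY: point load 161.3 at a = 1.12: Pab(L + a)/(6LEI) = 266.8/EI
  span YZ: point load 100 at a = 2.8: Pab(L + b)/(6LEI) = 39.2/EI
  relative rotation θ_0 = (1081 + 39.2)/EI = 1120/EI
A unit hogging moment at Y produces rotation L₁/(3EI) + L₂/(3EI) = 4.167/EI.
Slope continuity at Y: θ_0 = M_Y·4.167/EI, so M_Y = 1120/4.167 = 268.8 kN·m (hogging).
Span XY, ΣM about X with M_Y applied at Y: R_Y^{XY}·9 = 1028 + 268.8, so R_Y^{XY} = 144.1 kN and R_X = 318.3 − 144.1 = 174.2 kN.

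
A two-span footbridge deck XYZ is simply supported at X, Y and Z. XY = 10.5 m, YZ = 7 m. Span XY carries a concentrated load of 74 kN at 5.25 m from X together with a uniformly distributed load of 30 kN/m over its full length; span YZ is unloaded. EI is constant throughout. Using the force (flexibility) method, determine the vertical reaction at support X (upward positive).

R_X = 162.6 kN

Release continuity at Y by inserting a hinge; the redundant is the internal moment M_Y. The primary structure is two simply-supported spans XY and YZ.
End slopes at the hinge Y, treating each span as simply supported:
  span XY: point load 74 at a = 5.25: Pab(L + a)/(6LEI) = 509.9/EI
  span XY: UDL 30: wL³/(24EI) = 1447/EI
  relative rotation θ_0 = (1957 + 0)/EI = 1957/EI
A unit hogging moment at Y produces rotation L₁/(3EI) + L₂/(3EI) = 5.833/EI.
Slope continuity at Y: θ_0 = M_Y·5.833/EI, so M_Y = 1957/5.833 = 335.5 kN·m (hogging).
Span XY, ΣM about X with M_Y applied at Y: R_Y^{XY}·10.5 = 2042 + 335.5, so R_Y^{XY} = 226.4 kN and R_X = 389 − 226.4 = 162.6 kN.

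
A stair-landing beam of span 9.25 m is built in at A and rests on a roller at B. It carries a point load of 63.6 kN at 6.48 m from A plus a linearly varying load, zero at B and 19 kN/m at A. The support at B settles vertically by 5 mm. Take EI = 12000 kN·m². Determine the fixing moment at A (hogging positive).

Choose R_B as the redundant. The primary structure is the cantilever fixed at A.
Free-end deflection of the primary structure under the applied loading (downward +):
  point load 63.6 at a = 6.48: Pa²(3L − a)/(6EI) = 9467/EI
  triangular load, peak 19 at the fixed end: w₀L⁴/(30EI) = 4637/EI
  δ_0 = 14104/EI
Flexibility coefficient — unit upward force at B: δ_{BB} = L³/(3EI) = 263.8/EI.
With EI = 12000 kN·m²: δ_0 = 1.1753 m and δ_{BB} = 0.021985 m/kN.
Compatibility — the beam at B must follow the support down by 0.005 m: δ_0 − R_B·δ_{BB} = 0.005, so R_B = (1.1753 − 0.005)/0.021985 = 53.23 kN.
Moment equilibrium about A: M_A = Σ(load moments about A) − R_B·L = 683.1 − 53.23×9.25 = 190.7 kN·m.

M_A = 190.7 kN·m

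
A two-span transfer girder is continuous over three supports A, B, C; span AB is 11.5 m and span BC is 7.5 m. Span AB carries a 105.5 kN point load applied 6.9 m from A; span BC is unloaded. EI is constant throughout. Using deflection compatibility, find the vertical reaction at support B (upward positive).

Insert a hinge at B; M_B is the redundant, and each span becomes simply supported.
End slopes at the hinge B, treating each span as simply supported:
  span AB: point load 105.5 at a = 6.9: Pab(L + a)/(6LEI) = 893/EI
  relative rotation θ_0 = (893 + 0)/EI = 893/EI
A unit hogging moment at B produces rotation L₁/(3EI) + L₂/(3EI) = 6.333/EI.
Slope continuity at B: θ_0 = M_B·6.333/EI, so M_B = 893/6.333 = 141 kN·m (hogging).
Span AB, ΣM about A with M_B applied at B: R_B^{AB}·11.5 = 728 + 141, so R_B^{AB} = 75.56 kN and R_A = 105.5 − 75.56 = 29.94 kN.
Span BC, ΣM about C: R_B^{BC}·7.5 = 0 + 141, so R_B^{BC} = 18.8 kN and R_C = 0 − 18.8 = -18.8 kN.
R_B = 75.56 + 18.8 = 94.36 kN.

R_B = 94.36 kN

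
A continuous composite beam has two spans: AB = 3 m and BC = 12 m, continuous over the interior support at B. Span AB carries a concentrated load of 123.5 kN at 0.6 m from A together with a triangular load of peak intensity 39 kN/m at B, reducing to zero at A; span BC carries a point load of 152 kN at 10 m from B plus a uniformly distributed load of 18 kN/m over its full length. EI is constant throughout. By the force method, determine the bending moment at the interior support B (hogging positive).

Release continuity at B by inserting a hinge; the redundant is the internal moment M_B. The primary structure is two simply-supported spans AB and BC.
Discontinuity in slope at B on the released structure — sum the simple-span end rotations:
  span AB: point load 123.5 at a = 0.6: Pab(L + a)/(6LEI) = 35.57/EI
  span AB: triangular load, peak 39: w₀L³/(45EI) = 23.4/EI
  span BC: point load 152 at a = 10: Pab(L + b)/(6LEI) = 591.1/EI
  span BC: UDL 18: wL³/(24EI) = 1296/EI
  relative rotation θ_0 = (58.97 + 1887)/EI = 1946/EI
A unit hogging moment at B produces rotation L₁/(3EI) + L₂/(3EI) = 5/EI.
Slope continuity at B: θ_0 = M_B·5/EI, so M_B = 1946/5 = 389.2 kN·m (hogging).

M_B = 389.2 kN·m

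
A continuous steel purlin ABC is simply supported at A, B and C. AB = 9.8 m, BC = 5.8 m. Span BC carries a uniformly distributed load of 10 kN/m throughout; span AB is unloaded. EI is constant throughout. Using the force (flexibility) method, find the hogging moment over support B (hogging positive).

M_B = 15.63 kN·m

Take M_B as the redundant. Released structure: two simple spans AB and BC with a hinge at B.
Discontinuity in slope at B on the released structure — sum the simple-span end rotations:
  span BC: UDL 10: wL³/(24EI) = 81.3/EI
  relative rotation θ_0 = (0 + 81.3)/EI = 81.3/EI
A unit hogging moment at B produces rotation L₁/(3EI) + L₂/(3EI) = 5.2/EI.
Slope continuity at B: θ_0 = M_B·5.2/EI, so M_B = 81.3/5.2 = 15.63 kN·m (hogging).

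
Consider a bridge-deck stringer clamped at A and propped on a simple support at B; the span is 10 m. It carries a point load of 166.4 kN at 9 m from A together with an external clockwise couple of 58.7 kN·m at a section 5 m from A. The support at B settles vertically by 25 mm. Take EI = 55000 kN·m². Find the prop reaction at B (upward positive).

Remove the prop at B; the released (primary) structure is a cantilever built in at A.
Primary-structure tip deflection at B by superposition:
  point load 166.4 at a = 9: Pa²(3L − a)/(6EI) = 47174/EI
  clockwise couple 58.7 at a = 5: M₀a(2L − a)/(2EI) = 2201/EI
  δ_0 = 49376/EI
Tip deflection under a unit load at B: L³/(3EI) = 333.3/EI.
With EI = 55000 kN·m²: δ_0 = 0.89774 m and δ_{BB} = 0.006061 m/kN.
Compatibility — the beam at B must follow the support down by 0.025 m: δ_0 − R_B·δ_{BB} = 0.025, so R_B = (0.89774 − 0.025)/0.006061 = 144 kN.

R_B = 144 kN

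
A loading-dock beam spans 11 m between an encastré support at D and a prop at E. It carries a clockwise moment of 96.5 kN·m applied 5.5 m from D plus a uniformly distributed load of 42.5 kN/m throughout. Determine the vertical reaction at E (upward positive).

R_E = 185.2 kN

Release the roller at E. Primary structure: cantilever fixed at D.
Downward deflection at the released point E due to the loads:
  clockwise couple 96.5 at a = 5.5: M₀a(2L − a)/(2EI) = 4379/EI
  UDL 42.5: wL⁴/(8EI) = 77780/EI
  δ_0 = 82159/EI
Flexibility coefficient — unit upward force at E: δ_{EE} = L³/(3EI) = 443.7/EI.
Compatibility at E: δ_0 − R_E·δ_{EE} = 0, so R_E = 82159/443.7 = 185.2 kN.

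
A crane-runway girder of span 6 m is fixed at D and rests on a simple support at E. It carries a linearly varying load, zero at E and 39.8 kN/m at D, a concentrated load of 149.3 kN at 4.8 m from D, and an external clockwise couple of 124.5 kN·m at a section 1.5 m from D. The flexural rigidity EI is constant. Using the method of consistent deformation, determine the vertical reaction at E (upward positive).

R_E = 142.6 kN

Take the reaction at E as the redundant and release it; the primary structure is a cantilever fixed at D.
Downward deflection at the released point E due to the loads:
  triangular load, peak 39.8 at the fixed end: w₀L⁴/(30EI) = 1719/EI
  point load 149.3 at a = 4.8: Pa²(3L − a)/(6EI) = 7568/EI
  clockwise couple 124.5 at a = 1.5: M₀a(2L − a)/(2EI) = 980.4/EI
  δ_0 = 10268/EI
Flexibility coefficient — unit upward force at E: δ_{EE} = L³/(3EI) = 72/EI.
Compatibility at E: δ_0 − R_E·δ_{EE} = 0, so R_E = 10268/72 = 142.6 kN.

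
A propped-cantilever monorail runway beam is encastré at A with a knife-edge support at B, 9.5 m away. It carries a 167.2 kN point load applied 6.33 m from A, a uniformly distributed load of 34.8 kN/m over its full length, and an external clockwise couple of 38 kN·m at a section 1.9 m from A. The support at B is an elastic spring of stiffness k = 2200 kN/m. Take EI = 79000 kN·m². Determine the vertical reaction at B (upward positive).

R_B = 189 kN

Choose R_B as the redundant. The primary structure is the cantilever fixed at A.
Free-end deflection of the primary structure under the applied loading (downward +):
  point load 167.2 at a = 6.33: Pa²(3L − a)/(6EI) = 24755/EI
  UDL 34.8: wL⁴/(8EI) = 35431/EI
  clockwise couple 38 at a = 1.9: M₀a(2L − a)/(2EI) = 617.3/EI
  δ_0 = 60803/EI
Flexibility coefficient — unit upward force at B: δ_{BB} = L³/(3EI) = 285.8/EI.
With EI = 79000 kN·m²: δ_0 = 0.76966 m and δ_{BB} = 0.003618 m/kN.
Compatibility — the spring shortens by R_B/k under the reaction it provides: δ_0 − R_B·δ_{BB} = R_B/k. With 1/k = 0.000455 m/kN, R_B = δ_0 / (δ_{BB} + 1/k) = 0.76966 / (0.003618 + 0.000455) = 189 kN.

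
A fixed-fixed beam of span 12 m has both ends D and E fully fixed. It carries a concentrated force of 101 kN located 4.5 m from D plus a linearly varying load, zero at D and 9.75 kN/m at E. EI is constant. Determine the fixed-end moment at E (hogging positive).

Release both end moments; the primary structure is a simply-supported span DE with redundants M_D and M_E.
Simple-span end rotations at D and E under the given loads:
  at D: point load 101 at a = 4.5: Pab(L + b)/(6LEI) = 923.2/EI
  at E: point load 101 at a = 4.5: Pab(L + a)/(6LEI) = 781.2/EI
  at D: triangular load, peak 9.75: 7w₀L³/(360EI) = 327.6/EI
  at E: triangular load, peak 9.75: w₀L³/(45EI) = 374.4/EI
  θ_D0 = 1251/EI,  θ_E0 = 1156/EI
Flexibility coefficients: a unit moment at one end gives L/(3EI) there and L/(6EI) at the far end, so f₁₁ = f₂₂ = 4/EI and f₁₂ = f₂₁ = 2/EI.
Compatibility — zero rotation at each built-in end:
  4 M_D + 2 M_E = 1251
  2 M_D + 4 M_E = 1156
Solving the pair gives M_D = 224.3 kN·m and M_E = 176.7 kN·m (hogging).

M_E = 176.7 kN·m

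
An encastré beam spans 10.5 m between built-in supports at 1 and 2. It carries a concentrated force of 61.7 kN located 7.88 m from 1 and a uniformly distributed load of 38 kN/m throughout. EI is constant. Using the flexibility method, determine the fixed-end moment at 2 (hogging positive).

Release both end moments; the primary structure is a simply-supported span 12 with redundants M_1 and M_2.
On the primary (simply-supported) span, the end slopes from the loading are:
  at 1: point load 61.7 at a = 7.88: Pab(L + b)/(6LEI) = 265.3/EI
  at 2: point load 61.7 at a = 7.88: Pab(L + a)/(6LEI) = 371.6/EI
  at 1: UDL 38: wL³/(24EI) = 1833/EI
  at 2: UDL 38: wL³/(24EI) = 1833/EI
  θ_10 = 2098/EI,  θ_20 = 2205/EI
Flexibility coefficients: a unit moment at one end gives L/(3EI) there and L/(6EI) at the far end, so f₁₁ = f₂₂ = 3.5/EI and f₁₂ = f₂₁ = 1.75/EI.
Compatibility — zero rotation at each built-in end:
  3.5 M_1 + 1.75 M_2 = 2098
  1.75 M_1 + 3.5 M_2 = 2205
Solving the pair gives M_1 = 379.4 kN·m and M_2 = 440.2 kN·m (hogging).

M_2 = 440.2 kN·m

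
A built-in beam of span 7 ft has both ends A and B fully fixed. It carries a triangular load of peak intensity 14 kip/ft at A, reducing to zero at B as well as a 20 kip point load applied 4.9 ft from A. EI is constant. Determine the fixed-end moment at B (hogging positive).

Release both end moments; the primary structure is a simply-supported span AB with redundants M_A and M_B.
Simple-span end rotations at A and B under the given loads:
  at A: triangular load, peak 14: w₀L³/(45EI) = 106.7/EI
  at B: triangular load, peak 14: 7w₀L³/(360EI) = 93.37/EI
  at A: point load 20 at a = 4.9: Pab(L + b)/(6LEI) = 44.59/EI
  at B: point load 20 at a = 4.9: Pab(L + a)/(6LEI) = 58.31/EI
  θ_A0 = 151.3/EI,  θ_B0 = 151.7/EI
Flexibility coefficients: a unit moment at one end gives L/(3EI) there and L/(6EI) at the far end, so f₁₁ = f₂₂ = 2.333/EI and f₁₂ = f₂₁ = 1.167/EI.
Compatibility — zero rotation at each built-in end:
  2.333 M_A + 1.167 M_B = 151.3
  1.167 M_A + 2.333 M_B = 151.7
Solving the pair gives M_A = 43.12 kip·ft and M_B = 43.45 kip·ft (hogging).

M_B = 43.45 kip·ft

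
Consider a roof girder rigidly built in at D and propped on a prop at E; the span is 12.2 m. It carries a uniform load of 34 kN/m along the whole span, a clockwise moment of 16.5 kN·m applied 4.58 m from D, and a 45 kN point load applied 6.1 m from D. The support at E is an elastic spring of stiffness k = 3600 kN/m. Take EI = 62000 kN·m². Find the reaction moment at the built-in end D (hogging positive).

Take the reaction at E as the redundant and release it; the primary structure is a cantilever fixed at D.
Downward deflection at the released point E due to the loads:
  UDL 34: wL⁴/(8EI) = 94152/EI
  clockwise couple 16.5 at a = 4.58: M₀a(2L − a)/(2EI) = 748.9/EI
  point load 45 at a = 6.1: Pa²(3L − a)/(6EI) = 8512/EI
  δ_0 = 103412/EI
Tip deflection under a unit load at E: L³/(3EI) = 605.3/EI.
With EI = 62000 kN·m²: δ_0 = 1.6679 m and δ_{EE} = 0.009763 m/kN.
Compatibility — the spring shortens by R_E/k under the reaction it provides: δ_0 − R_E·δ_{EE} = R_E/k. With 1/k = 0.000278 m/kN, R_E = δ_0 / (δ_{EE} + 1/k) = 1.6679 / (0.009763 + 0.000278) = 166.1 kN.
Moment equilibrium about D: M_D = Σ(load moments about D) − R_E·L = 2821 − 166.1×12.2 = 794.6 kN·m.

M_D = 794.6 kN·m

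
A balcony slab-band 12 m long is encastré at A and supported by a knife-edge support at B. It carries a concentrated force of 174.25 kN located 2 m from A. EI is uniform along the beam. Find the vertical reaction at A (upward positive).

R_A = 167.4 kN

Remove the prop at B; the released (primary) structure is a cantilever built in at A.
Primary-structure tip deflection at B by superposition:
  point load 174.25 at a = 2: Pa²(3L − a)/(6EI) = 3950/EI
Tip deflection under a unit load at B: L³/(3EI) = 576/EI.
Compatibility at B: δ_0 − R_B·δ_{BB} = 0, so R_B = 3950/576 = 6.857 kN.
Vertical equilibrium: R_A = ΣP − R_B = 174.2 − 6.857 = 167.4 kN.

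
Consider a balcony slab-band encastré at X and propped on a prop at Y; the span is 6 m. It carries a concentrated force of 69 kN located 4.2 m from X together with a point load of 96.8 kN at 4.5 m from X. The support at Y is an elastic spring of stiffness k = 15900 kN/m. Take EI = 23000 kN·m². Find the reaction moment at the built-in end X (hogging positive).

M_X = 136.4 kN·m

Release the roller at Y. Primary structure: cantilever fixed at X.
Primary-structure tip deflection at Y by superposition:
  point load 69 at a = 4.2: Pa²(3L − a)/(6EI) = 2799/EI
  point load 96.8 at a = 4.5: Pa²(3L − a)/(6EI) = 4410/EI
  δ_0 = 7210/EI
Tip deflection under a unit load at Y: L³/(3EI) = 72/EI.
With EI = 23000 kN·m²: δ_0 = 0.31347 m and δ_{YY} = 0.00313 m/kN.
Compatibility — the spring shortens by R_Y/k under the reaction it provides: δ_0 − R_Y·δ_{YY} = R_Y/k. With 1/k = 0.000063 m/kN, R_Y = δ_0 / (δ_{YY} + 1/k) = 0.31347 / (0.00313 + 0.000063) = 98.17 kN.
Moment equilibrium about X: M_X = Σ(load moments about X) − R_Y·L = 725.4 − 98.17×6 = 136.4 kN·m.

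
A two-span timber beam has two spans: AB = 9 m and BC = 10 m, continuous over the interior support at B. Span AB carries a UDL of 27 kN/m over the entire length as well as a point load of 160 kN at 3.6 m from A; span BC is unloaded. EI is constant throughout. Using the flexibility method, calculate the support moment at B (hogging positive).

Insert a hinge at B; M_B is the redundant, and each span becomes simply supported.
Discontinuity in slope at B on the released structure — sum the simple-span end rotations:
  span AB: UDL 27: wL³/(24EI) = 820.1/EI
  span AB: point load 160 at a = 3.6: Pab(L + a)/(6LEI) = 725.8/EI
  relative rotation θ_0 = (1546 + 0)/EI = 1546/EI
A unit hogging moment at B produces rotation L₁/(3EI) + L₂/(3EI) = 6.333/EI.
Slope continuity at B: θ_0 = M_B·6.333/EI, so M_B = 1546/6.333 = 244.1 kN·m (hogging).

M_B = 244.1 kN·m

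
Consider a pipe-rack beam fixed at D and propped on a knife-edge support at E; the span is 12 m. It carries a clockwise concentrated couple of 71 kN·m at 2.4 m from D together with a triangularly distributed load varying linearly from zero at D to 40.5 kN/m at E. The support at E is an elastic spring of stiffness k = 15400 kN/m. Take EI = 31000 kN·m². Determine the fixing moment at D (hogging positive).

Remove the prop at E; the released (primary) structure is a cantilever built in at D.
Free-end deflection of the primary structure under the applied loading (downward +):
  clockwise couple 71 at a = 2.4: M₀a(2L − a)/(2EI) = 1840/EI
  triangular load, peak 40.5 at the free end: 11w₀L⁴/(120EI) = 76982/EI
  δ_0 = 78823/EI
Tip deflection under a unit load at E: L³/(3EI) = 576/EI.
With EI = 31000 kN·m²: δ_0 = 2.5427 m and δ_{EE} = 0.018581 m/kN.
Compatibility — the spring shortens by R_E/k under the reaction it provides: δ_0 − R_E·δ_{EE} = R_E/k. With 1/k = 0.000065 m/kN, R_E = δ_0 / (δ_{EE} + 1/k) = 2.5427 / (0.018581 + 0.000065) = 136.4 kN.
Moment equilibrium about D: M_D = Σ(load moments about D) − R_E·L = 2015 − 136.4×12 = 378.6 kN·m.

M_D = 378.6 kN·m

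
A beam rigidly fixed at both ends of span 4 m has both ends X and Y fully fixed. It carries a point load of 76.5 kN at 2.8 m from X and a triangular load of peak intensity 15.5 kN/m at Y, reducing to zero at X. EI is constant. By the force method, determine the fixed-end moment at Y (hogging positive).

Release both end moments; the primary structure is a simply-supported span XY with redundants M_X and M_Y.
Simple-span end rotations at X and Y under the given loads:
  at X: point load 76.5 at a = 2.8: Pab(L + b)/(6LEI) = 55.69/EI
  at Y: point load 76.5 at a = 2.8: Pab(L + a)/(6LEI) = 72.83/EI
  at X: triangular load, peak 15.5: 7w₀L³/(360EI) = 19.29/EI
  at Y: triangular load, peak 15.5: w₀L³/(45EI) = 22.04/EI
  θ_X0 = 74.98/EI,  θ_Y0 = 94.87/EI
Flexibility coefficients: a unit moment at one end gives L/(3EI) there and L/(6EI) at the far end, so f₁₁ = f₂₂ = 1.333/EI and f₁₂ = f₂₁ = 0.6667/EI.
Compatibility — zero rotation at each built-in end:
  1.333 M_X + 0.6667 M_Y = 74.98
  0.6667 M_X + 1.333 M_Y = 94.87
Solving the pair gives M_X = 27.54 kN·m and M_Y = 57.38 kN·m (hogging).

M_Y = 57.38 kN·m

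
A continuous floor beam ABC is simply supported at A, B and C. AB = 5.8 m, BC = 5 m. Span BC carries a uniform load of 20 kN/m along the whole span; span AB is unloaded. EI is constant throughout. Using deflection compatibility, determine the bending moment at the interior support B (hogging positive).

M_B = 28.94 kN·m

Insert a hinge at B; M_B is the redundant, and each span becomes simply supported.
Discontinuity in slope at B on the released structure — sum the simple-span end rotations:
  span BC: UDL 20: wL³/(24EI) = 104.2/EI
  relative rotation θ_0 = (0 + 104.2)/EI = 104.2/EI
A unit hogging moment at B produces rotation L₁/(3EI) + L₂/(3EI) = 3.6/EI.
Slope continuity at B: θ_0 = M_B·3.6/EI, so M_B = 104.2/3.6 = 28.94 kN·m (hogging).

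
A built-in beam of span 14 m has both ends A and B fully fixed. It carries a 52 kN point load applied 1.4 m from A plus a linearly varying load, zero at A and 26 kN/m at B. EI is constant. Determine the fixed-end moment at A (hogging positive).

Release both end moments; the primary structure is a simply-supported span AB with redundants M_A and M_B.
Simple-span end rotations at A and B under the given loads:
  at A: point load 52 at a = 1.4: Pab(L + b)/(6LEI) = 290.5/EI
  at B: point load 52 at a = 1.4: Pab(L + a)/(6LEI) = 168.2/EI
  at A: triangular load, peak 26: 7w₀L³/(360EI) = 1387/EI
  at B: triangular load, peak 26: w₀L³/(45EI) = 1585/EI
  θ_A0 = 1678/EI,  θ_B0 = 1754/EI
Flexibility coefficients: a unit moment at one end gives L/(3EI) there and L/(6EI) at the far end, so f₁₁ = f₂₂ = 4.667/EI and f₁₂ = f₂₁ = 2.333/EI.
Compatibility — zero rotation at each built-in end:
  4.667 M_A + 2.333 M_B = 1678
  2.333 M_A + 4.667 M_B = 1754
Solving the pair gives M_A = 228.8 kN·m and M_B = 261.4 kN·m (hogging).

M_A = 228.8 kN·m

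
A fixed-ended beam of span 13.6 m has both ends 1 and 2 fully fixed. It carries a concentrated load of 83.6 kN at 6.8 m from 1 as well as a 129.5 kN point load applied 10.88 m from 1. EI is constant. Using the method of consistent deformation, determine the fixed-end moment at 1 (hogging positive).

M_1 = 198.5 kN·m

Take the two fixed-end moments M_1, M_2 as redundants; the released structure is the simple span 12.
End rotations of the released simple span under the applied load (×1/EI):
  at 1: point load 83.6 at a = 6.8: Pab(L + b)/(6LEI) = 966.4/EI
  at 2: point load 83.6 at a = 6.8: Pab(L + a)/(6LEI) = 966.4/EI
  at 1: point load 129.5 at a = 10.88: Pab(L + b)/(6LEI) = 766.5/EI
  at 2: point load 129.5 at a = 10.88: Pab(L + a)/(6LEI) = 1150/EI
  θ_10 = 1733/EI,  θ_20 = 2116/EI
Flexibility coefficients: a unit moment at one end gives L/(3EI) there and L/(6EI) at the far end, so f₁₁ = f₂₂ = 4.533/EI and f₁₂ = f₂₁ = 2.267/EI.
Compatibility — zero rotation at each built-in end:
  4.533 M_1 + 2.267 M_2 = 1733
  2.267 M_1 + 4.533 M_2 = 2116
Solving the pair gives M_1 = 198.5 kN·m and M_2 = 367.6 kN·m (hogging).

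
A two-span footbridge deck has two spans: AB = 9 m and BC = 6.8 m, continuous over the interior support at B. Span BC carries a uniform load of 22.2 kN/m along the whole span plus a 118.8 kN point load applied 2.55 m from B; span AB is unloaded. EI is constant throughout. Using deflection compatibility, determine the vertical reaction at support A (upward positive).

R_A = -13.49 kN

Release continuity at B by inserting a hinge; the redundant is the internal moment M_B. The primary structure is two simply-supported spans AB and BC.
Rotations at B on the released spans (each span's end-slope, ×1/EI):
  span BC: UDL 22.2: wL³/(24EI) = 290.8/EI
  span BC: point load 118.8 at a = 2.55: Pab(L + b)/(6LEI) = 348.7/EI
  relative rotation θ_0 = (0 + 639.5)/EI = 639.5/EI
A unit hogging moment at B produces rotation L₁/(3EI) + L₂/(3EI) = 5.267/EI.
Slope continuity at B: θ_0 = M_B·5.267/EI, so M_B = 639.5/5.267 = 121.4 kN·m (hogging).
Span AB, ΣM about A with M_B applied at B: R_B^{AB}·9 = 0 + 121.4, so R_B^{AB} = 13.49 kN and R_A = 0 − 13.49 = -13.49 kN.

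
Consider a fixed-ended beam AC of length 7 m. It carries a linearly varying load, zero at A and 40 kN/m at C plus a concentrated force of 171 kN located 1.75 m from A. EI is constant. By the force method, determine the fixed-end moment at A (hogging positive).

M_A = 233.7 kN·m

Release both end moments; the primary structure is a simply-supported span AC with redundants M_A and M_C.
On the primary (simply-supported) span, the end slopes from the loading are:
  at A: triangular load, peak 40: 7w₀L³/(360EI) = 266.8/EI
  at C: triangular load, peak 40: w₀L³/(45EI) = 304.9/EI
  at A: point load 171 at a = 1.75: Pab(L + b)/(6LEI) = 458.2/EI
  at C: point load 171 at a = 1.75: Pab(L + a)/(6LEI) = 327.3/EI
  θ_A0 = 725/EI,  θ_C0 = 632.2/EI
Flexibility coefficients: a unit moment at one end gives L/(3EI) there and L/(6EI) at the far end, so f₁₁ = f₂₂ = 2.333/EI and f₁₂ = f₂₁ = 1.167/EI.
Compatibility — zero rotation at each built-in end:
  2.333 M_A + 1.167 M_C = 725
  1.167 M_A + 2.333 M_C = 632.2
Solving the pair gives M_A = 233.7 kN·m and M_C = 154.1 kN·m (hogging).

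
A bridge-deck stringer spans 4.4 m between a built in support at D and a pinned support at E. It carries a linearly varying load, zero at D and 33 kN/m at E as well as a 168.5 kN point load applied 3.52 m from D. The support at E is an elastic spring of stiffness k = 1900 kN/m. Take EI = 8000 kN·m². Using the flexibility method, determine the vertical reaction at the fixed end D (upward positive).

Take the reaction at E as the redundant and release it; the primary structure is a cantilever fixed at D.
Primary-structure tip deflection at E by superposition:
  triangular load, peak 33 at the free end: 11w₀L⁴/(120EI) = 1134/EI
  point load 168.5 at a = 3.52: Pa²(3L − a)/(6EI) = 3368/EI
  δ_0 = 4502/EI
Flexibility coefficient — unit upward force at E: δ_{EE} = L³/(3EI) = 28.39/EI.
With EI = 8000 kN·m²: δ_0 = 0.56276 m and δ_{EE} = 0.003549 m/kN.
Compatibility — the spring shortens by R_E/k under the reaction it provides: δ_0 − R_E·δ_{EE} = R_E/k. With 1/k = 0.000526 m/kN, R_E = δ_0 / (δ_{EE} + 1/k) = 0.56276 / (0.003549 + 0.000526) = 138.1 kN.
Vertical equilibrium: R_D = ΣP − R_E = 241.1 − 138.1 = 103 kN.

R_D = 103 kN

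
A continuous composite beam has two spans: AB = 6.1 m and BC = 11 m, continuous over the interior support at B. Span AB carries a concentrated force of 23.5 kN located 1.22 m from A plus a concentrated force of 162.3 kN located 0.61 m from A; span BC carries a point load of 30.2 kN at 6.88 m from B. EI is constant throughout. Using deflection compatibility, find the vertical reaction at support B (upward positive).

Insert a hinge at B; M_B is the redundant, and each span becomes simply supported.
End slopes at the hinge B, treating each span as simply supported:
  span AB: point load 23.5 at a = 1.22: Pab(L + a)/(6LEI) = 27.98/EI
  span AB: point load 162.3 at a = 0.61: Pab(L + a)/(6LEI) = 99.65/EI
  span BC: point load 30.2 at a = 6.88: Pab(L + b)/(6LEI) = 196.1/EI
  relative rotation θ_0 = (127.6 + 196.1)/EI = 323.7/EI
A unit hogging moment at B produces rotation L₁/(3EI) + L₂/(3EI) = 5.7/EI.
Compatibility: M_B·(L₁+L₂)/(3EI) = θ_0, giving M_B = 56.8 kN·m (hogging).
Span AB, ΣM about A with M_B applied at B: R_B^{AB}·6.1 = 127.7 + 56.8, so R_B^{AB} = 30.24 kN and R_A = 185.8 − 30.24 = 155.6 kN.
Span BC, ΣM about C: R_B^{BC}·11 = 124.4 + 56.8, so R_B^{BC} = 16.47 kN and R_C = 30.2 − 16.47 = 13.73 kN.
R_B = 30.24 + 16.47 = 46.72 kN.

R_B = 46.72 kN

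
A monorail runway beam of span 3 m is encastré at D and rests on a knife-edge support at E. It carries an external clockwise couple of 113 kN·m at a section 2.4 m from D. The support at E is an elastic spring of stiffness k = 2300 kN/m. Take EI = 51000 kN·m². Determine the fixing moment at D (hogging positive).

Remove the prop at E; the released (primary) structure is a cantilever built in at D.
Deflection at E on the released cantilever, summing each load's contribution:
  clockwise couple 113 at a = 2.4: M₀a(2L − a)/(2EI) = 488.2/EI
Tip deflection under a unit load at E: L³/(3EI) = 9/EI.
With EI = 51000 kN·m²: δ_0 = 0.009572 m and δ_{EE} = 0.000176 m/kN.
Compatibility — the spring shortens by R_E/k under the reaction it provides: δ_0 − R_E·δ_{EE} = R_E/k. With 1/k = 0.000435 m/kN, R_E = δ_0 / (δ_{EE} + 1/k) = 0.009572 / (0.000176 + 0.000435) = 15.66 kN.
Moment equilibrium about D: M_D = Σ(load moments about D) − R_E·L = 113 − 15.66×3 = 66.02 kN·m.

M_D = 66.02 kN·m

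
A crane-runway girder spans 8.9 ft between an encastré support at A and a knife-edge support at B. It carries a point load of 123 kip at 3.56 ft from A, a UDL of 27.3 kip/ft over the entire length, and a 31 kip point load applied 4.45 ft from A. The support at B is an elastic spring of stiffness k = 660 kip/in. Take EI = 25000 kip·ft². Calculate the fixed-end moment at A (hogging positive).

Choose R_B as the redundant. The primary structure is the cantilever fixed at A.
Primary-structure tip deflection at B by superposition:
  point load 123 at a = 3.56: Pa²(3L − a)/(6EI) = 6012/EI
  UDL 27.3: wL⁴/(8EI) = 21411/EI
  point load 31 at a = 4.45: Pa²(3L − a)/(6EI) = 2276/EI
  δ_0 = 29699/EI
Flexibility coefficient — unit upward force at B: δ_{BB} = L³/(3EI) = 235/EI.
With EI = 25000 kip·ft²: δ_0 = 1.188 ft and δ_{BB} = 0.0094 ft/kip.
Compatibility — the spring shortens by R_B/k under the reaction it provides: δ_0 − R_B·δ_{BB} = R_B/k. With 1/k = 1/(660×12) ft/kip = 0.000126 ft/kip, R_B = δ_0 / (δ_{BB} + 1/k) = 1.188 / (0.0094 + 0.000126) = 124.7 kip.
Moment equilibrium about A: M_A = Σ(load moments about A) − R_B·L = 1657 − 124.7×8.9 = 547.1 kip·ft.

M_A = 547.1 kip·ft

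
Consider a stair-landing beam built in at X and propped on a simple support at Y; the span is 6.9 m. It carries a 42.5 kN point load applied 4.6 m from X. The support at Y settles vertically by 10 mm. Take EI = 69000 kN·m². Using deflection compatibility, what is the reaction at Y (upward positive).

R_Y = 15.74 kN

Release the roller at Y. Primary structure: cantilever fixed at X.
Downward deflection at the released point Y due to the loads:
  point load 42.5 at a = 4.6: Pa²(3L − a)/(6EI) = 2413/EI
Flexibility coefficient — unit upward force at Y: δ_{YY} = L³/(3EI) = 109.5/EI.
With EI = 69000 kN·m²: δ_0 = 0.034973 m and δ_{YY} = 0.001587 m/kN.
Compatibility — the beam at Y must follow the support down by 0.01 m: δ_0 − R_Y·δ_{YY} = 0.01, so R_Y = (0.034973 − 0.01)/0.001587 = 15.74 kN.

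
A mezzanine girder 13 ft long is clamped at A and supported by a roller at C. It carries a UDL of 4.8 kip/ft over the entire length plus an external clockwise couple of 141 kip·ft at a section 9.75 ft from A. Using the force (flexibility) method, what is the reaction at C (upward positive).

R_C = 38.65 kip

Remove the prop at C; the released (primary) structure is a cantilever built in at A.
Primary-structure tip deflection at C by superposition:
  UDL 4.8: wL⁴/(8EI) = 17137/EI
  clockwise couple 141 at a = 9.75: M₀a(2L − a)/(2EI) = 11170/EI
  δ_0 = 28306/EI
Flexibility coefficient — unit upward force at C: δ_{CC} = L³/(3EI) = 732.3/EI.
The prop prevents deflection at C: R_C = δ_0/δ_{CC} = 28306/732.3 = 38.65 kip.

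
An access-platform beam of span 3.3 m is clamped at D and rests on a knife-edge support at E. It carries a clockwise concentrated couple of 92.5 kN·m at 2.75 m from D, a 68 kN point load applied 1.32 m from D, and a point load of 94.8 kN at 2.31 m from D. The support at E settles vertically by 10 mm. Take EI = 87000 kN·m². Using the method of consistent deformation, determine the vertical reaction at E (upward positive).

R_E = 35.81 kN

Release the roller at E. Primary structure: cantilever fixed at D.
Downward deflection at the released point E due to the loads:
  clockwise couple 92.5 at a = 2.75: M₀a(2L − a)/(2EI) = 489.7/EI
  point load 68 at a = 1.32: Pa²(3L − a)/(6EI) = 169.4/EI
  point load 94.8 at a = 2.31: Pa²(3L − a)/(6EI) = 639.9/EI
  δ_0 = 1299/EI
Flexibility coefficient — unit upward force at E: δ_{EE} = L³/(3EI) = 11.98/EI.
With EI = 87000 kN·m²: δ_0 = 0.014931 m and δ_{EE} = 0.000138 m/kN.
Compatibility — the beam at E must follow the support down by 0.01 m: δ_0 − R_E·δ_{EE} = 0.01, so R_E = (0.014931 − 0.01)/0.000138 = 35.81 kN.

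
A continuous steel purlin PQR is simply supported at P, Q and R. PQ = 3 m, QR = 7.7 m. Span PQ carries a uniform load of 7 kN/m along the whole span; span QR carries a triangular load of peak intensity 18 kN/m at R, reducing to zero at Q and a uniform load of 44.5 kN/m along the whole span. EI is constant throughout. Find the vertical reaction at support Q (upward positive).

R_Q = 336.6 kN

Release continuity at Q by inserting a hinge; the redundant is the internal moment M_Q. The primary structure is two simply-supported spans PQ and QR.
Rotations at Q on the released spans (each span's end-slope, ×1/EI):
  span PQ: UDL 7: wL³/(24EI) = 7.875/EI
  span QR: triangular load, peak 18: 7w₀L³/(360EI) = 159.8/EI
  span QR: UDL 44.5: wL³/(24EI) = 846.5/EI
  relative rotation θ_0 = (7.875 + 1006)/EI = 1014/EI
A unit hogging moment at Q produces rotation L₁/(3EI) + L₂/(3EI) = 3.567/EI.
Compatibility: M_Q·(L₁+L₂)/(3EI) = θ_0, giving M_Q = 284.3 kN·m (hogging).
Span PQ, ΣM about P with M_Q applied at Q: R_Q^{PQ}·3 = 31.5 + 284.3, so R_Q^{PQ} = 105.3 kN and R_P = 21 − 105.3 = -84.28 kN.
Span QR, ΣM about R: R_Q^{QR}·7.7 = 1497 + 284.3, so R_Q^{QR} = 231.4 kN and R_R = 411.9 − 231.4 = 180.6 kN.
R_Q = 105.3 + 231.4 = 336.6 kN.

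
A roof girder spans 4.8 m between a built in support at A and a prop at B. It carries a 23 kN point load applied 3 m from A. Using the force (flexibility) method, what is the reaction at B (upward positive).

Release the roller at B. Primary structure: cantilever fixed at A.
Primary-structure tip deflection at B by superposition:
  point load 23 at a = 3: Pa²(3L − a)/(6EI) = 393.3/EI
Tip deflection under a unit load at B: L³/(3EI) = 36.86/EI.
Compatibility at B: δ_0 − R_B·δ_{BB} = 0, so R_B = 393.3/36.86 = 10.67 kN.

R_B = 10.67 kN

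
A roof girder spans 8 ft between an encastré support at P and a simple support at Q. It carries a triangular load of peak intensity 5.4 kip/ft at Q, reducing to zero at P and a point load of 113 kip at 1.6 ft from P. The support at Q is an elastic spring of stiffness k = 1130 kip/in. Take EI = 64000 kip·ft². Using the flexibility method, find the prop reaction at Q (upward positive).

R_Q = 17.72 kip

Take the reaction at Q as the redundant and release it; the primary structure is a cantilever fixed at P.
Deflection at Q on the released cantilever, summing each load's contribution:
  triangular load, peak 5.4 at the free end: 11w₀L⁴/(120EI) = 2028/EI
  point load 113 at a = 1.6: Pa²(3L − a)/(6EI) = 1080/EI
  δ_0 = 3107/EI
Flexibility coefficient — unit upward force at Q: δ_{QQ} = L³/(3EI) = 170.7/EI.
With EI = 64000 kip·ft²: δ_0 = 0.048555 ft and δ_{QQ} = 0.002667 ft/kip.
Compatibility — the spring shortens by R_Q/k under the reaction it provides: δ_0 − R_Q·δ_{QQ} = R_Q/k. With 1/k = 1/(1130×12) ft/kip = 0.000074 ft/kip, R_Q = δ_0 / (δ_{QQ} + 1/k) = 0.048555 / (0.002667 + 0.000074) = 17.72 kip.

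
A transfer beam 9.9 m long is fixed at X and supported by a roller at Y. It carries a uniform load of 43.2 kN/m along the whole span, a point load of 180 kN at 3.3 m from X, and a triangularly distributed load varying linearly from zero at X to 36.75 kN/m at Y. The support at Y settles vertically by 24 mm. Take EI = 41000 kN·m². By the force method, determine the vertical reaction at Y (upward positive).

R_Y = 284.1 kN

Choose R_Y as the redundant. The primary structure is the cantilever fixed at X.
Downward deflection at the released point Y due to the loads:
  UDL 43.2: wL⁴/(8EI) = 51872/EI
  point load 180 at a = 3.3: Pa²(3L − a)/(6EI) = 8625/EI
  triangular load, peak 36.75 at the free end: 11w₀L⁴/(120EI) = 32360/EI
  δ_0 = 92857/EI
Flexibility coefficient — unit upward force at Y: δ_{YY} = L³/(3EI) = 323.4/EI.
With EI = 41000 kN·m²: δ_0 = 2.2648 m and δ_{YY} = 0.007889 m/kN.
Compatibility — the beam at Y must follow the support down by 0.024 m: δ_0 − R_Y·δ_{YY} = 0.024, so R_Y = (2.2648 − 0.024)/0.007889 = 284.1 kN.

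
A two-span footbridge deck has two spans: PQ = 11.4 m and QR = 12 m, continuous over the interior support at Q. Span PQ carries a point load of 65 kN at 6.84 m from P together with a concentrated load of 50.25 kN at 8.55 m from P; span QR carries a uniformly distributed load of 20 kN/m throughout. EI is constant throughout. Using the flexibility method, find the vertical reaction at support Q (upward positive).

Insert a hinge at Q; M_Q is the redundant, and each span becomes simply supported.
End slopes at the hinge Q, treating each span as simply supported:
  span PQ: point load 65 at a = 6.84: Pab(L + a)/(6LEI) = 540.6/EI
  span PQ: point load 50.25 at a = 8.55: Pab(L + a)/(6LEI) = 357.1/EI
  span QR: UDL 20: wL³/(24EI) = 1440/EI
  relative rotation θ_0 = (897.8 + 1440)/EI = 2338/EI
A unit hogging moment at Q produces rotation L₁/(3EI) + L₂/(3EI) = 7.8/EI.
Slope continuity at Q: θ_0 = M_Q·7.8/EI, so M_Q = 2338/7.8 = 299.7 kN·m (hogging).
Span PQ, ΣM about P with M_Q applied at Q: R_Q^{PQ}·11.4 = 874.2 + 299.7, so R_Q^{PQ} = 103 kN and R_P = 115.2 − 103 = 12.27 kN.
Span QR, ΣM about R: R_Q^{QR}·12 = 1440 + 299.7, so R_Q^{QR} = 145 kN and R_R = 240 − 145 = 95.02 kN.
R_Q = 103 + 145 = 248 kN.

R_Q = 248 kN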